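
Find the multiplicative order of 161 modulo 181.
45

181 is prime, so ord(161) divides φ(181) = 180.
Divisors of 180: 1, 2, 3, 4, 5, 6, 9, 10, 12, 15, 18, 20, 30, 36, 45, 60, 90, 180.
Repeated squaring: 161^1 ≡ 161, 161^2 ≡ 38, 161^4 ≡ 177, 161^8 ≡ 16, 161^16 ≡ 75, 161^32 ≡ 14, 161^64 ≡ 15, 161^128 ≡ 44 (mod 181).
Test 161^d mod 181 for each divisor d in increasing order:
161^1 ≡ 161
161^2 ≡ 38
161^3 = 161^2·161^1 ≡ 145
161^4 ≡ 177
161^5 = 161^4·161^1 ≡ 80
161^6 = 161^4·161^2 ≡ 29
161^9 = 161^8·161^1 ≡ 42
161^10 = 161^8·161^2 ≡ 65
161^12 = 161^8·161^4 ≡ 117
161^15 = 161^8·161^4·161^2·161^1 ≡ 132
161^18 = 161^16·161^2 ≡ 135
161^20 = 161^16·161^4 ≡ 62
161^30 = 161^16·161^8·161^4·161^2 ≡ 48
161^36 = 161^32·161^4 ≡ 125
161^45 = 161^32·161^8·161^4·161^1 ≡ 1  ← first divisor giving 1
The order is 45.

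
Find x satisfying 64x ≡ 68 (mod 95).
x ≡ 7 (mod 95)

gcd(64, 95) = 1, which divides 68, so solutions exist.
Find 64^(-1) mod 95 by the extended Euclidean algorithm:
95 = 1 × 64 + 31  ⟹  31 = (1)·95 + (-1)·64
64 = 2 × 31 + 2  ⟹  2 = (-2)·95 + (3)·64
31 = 15 × 2 + 1  ⟹  1 = (31)·95 + (-46)·64
So (-46)·64 ≡ 1 (mod 95), i.e. 64^(-1) ≡ -46 ≡ 49 (mod 95).
x ≡ 49 × 68 = 3332 ≡ 7 (mod 95).
Check: 64 × 7 = 448 ≡ 68 (mod 95).
Unique solution: x ≡ 7 (mod 95)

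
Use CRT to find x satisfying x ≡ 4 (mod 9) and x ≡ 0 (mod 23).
184

Using Chinese Remainder Theorem:
M = 9 × 23 = 207
M1 = 23, M2 = 9
y1 = 23^(-1) mod 9 = 2
y2 = 9^(-1) mod 23 = 18
x = (4×23×2 + 0×9×18) mod 207 = 184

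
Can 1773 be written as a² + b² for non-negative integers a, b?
3² + 42² (a=3, b=42)

Factorization: 1773 = 3^2 × 197
By Fermat: n is sum of two squares iff every prime p ≡ 3 (mod 4) appears to even power.
All primes ≡ 3 (mod 4) appear to even power.
Search a = 0, 1, 2, … for 1773 - a² a perfect square: first hit at a = 3: 1773 - 9 = 1764 = 42².
1773 = 3² + 42² = 9 + 1764 ✓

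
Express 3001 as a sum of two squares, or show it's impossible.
20² + 51² (a=20, b=51)

Factorization: 3001 = 3001
By Fermat: n is sum of two squares iff every prime p ≡ 3 (mod 4) appears to even power.
All primes ≡ 3 (mod 4) appear to even power.
Search a = 0, 1, 2, … for 3001 - a² a perfect square: first hit at a = 20: 3001 - 400 = 2601 = 51².
3001 = 20² + 51² = 400 + 2601 ✓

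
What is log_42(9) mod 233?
70

Baby-step giant-step with step n = ⌈√233⌉ = 16.
Baby steps 42^j mod 233 (j:value) for j=0..15: 0:1, 1:42, 2:133, 3:227, 4:214, 5:134, 6:36, 7:114, 8:128, 9:17, 10:15, 11:164, 12:131, 13:143, 14:181, 15:146.
Giant-step multiplier: 42^(-16) ≡ 42^(232-16) = 42^216 ≡ 148 (mod 233).
Giant steps γ_i = 9·148^i mod 233: γ_0=9, γ_1=167, γ_2=18, γ_3=101, γ_4=36 (in table at j=6).
x = i·n + j = 4·16 + 6 = 70.
Check: 42^70 ≡ 9 (mod 233).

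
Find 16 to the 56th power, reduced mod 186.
16

Repeated squaring. Binary of 56 = 111000.
16^1 ≡ 16 (mod 186); 16^2 ≡ 70 (mod 186); 16^4 ≡ 64 (mod 186); 16^8 ≡ 4 (mod 186); 16^16 ≡ 16 (mod 186); 16^32 ≡ 70 (mod 186)
16^56 = 16^8 × 16^16 × 16^32 ≡ 16 (mod 186)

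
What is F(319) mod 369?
247

Matrix identity: Q^n = [[F_(n+1), F_n], [F_n, F_(n-1)]] with Q = [[1,1],[1,0]].
n = 319 = 100111111₂. Square-and-multiply, entries mod 369:
Q^1 = [[1,1],[1,0]]
Q^2 = (Q^1)² = [[2,1],[1,1]]
Q^4 = (Q^2)² = [[5,3],[3,2]]
Q^9 = (Q^4)²·Q = [[55,34],[34,21]]
Q^19 = (Q^9)²·Q = [[123,122],[122,1]]
Q^39 = (Q^19)²·Q = [[123,124],[124,368]]
Q^79 = (Q^39)²·Q = [[246,247],[247,368]]
Q^159 = (Q^79)²·Q = [[123,124],[124,368]]
Q^319 = (Q^159)²·Q = [[246,247],[247,368]]
F_319 mod 369 = Q^319[0][1] = 247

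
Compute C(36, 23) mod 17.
0

Using Lucas' theorem:
Write n=36 and k=23 in base 17:
n in base 17: [2, 2]
k in base 17: [1, 6]
C(36,23) mod 17 = ∏ C(n_i, k_i) mod 17
Digit binomials (mod 17): C(2,1) = 2; C(2,6) = 0 (k_i > n_i)
Product: 2 × 0 = 0 ≡ 0 (mod 17)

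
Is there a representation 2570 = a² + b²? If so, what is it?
13² + 49² (a=13, b=49)

Factorization: 2570 = 2 × 5 × 257
By Fermat: n is sum of two squares iff every prime p ≡ 3 (mod 4) appears to even power.
All primes ≡ 3 (mod 4) appear to even power.
Search a = 0, 1, 2, … for 2570 - a² a perfect square: first hit at a = 13: 2570 - 169 = 2401 = 49².
2570 = 13² + 49² = 169 + 2401 ✓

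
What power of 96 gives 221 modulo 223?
159

Baby-step giant-step with step n = ⌈√223⌉ = 15.
Baby steps 96^j mod 223 (j:value) for j=0..14: 0:1, 1:96, 2:73, 3:95, 4:200, 5:22, 6:105, 7:45, 8:83, 9:163, 10:38, 11:80, 12:98, 13:42, 14:18.
Giant-step multiplier: 96^(-15) ≡ 96^(222-15) = 96^207 ≡ 219 (mod 223).
Giant steps γ_i = 221·219^i mod 223: γ_0=221, γ_1=8, γ_2=191, γ_3=128, γ_4=157, γ_5=41, γ_6=59, γ_7=210, γ_8=52, γ_9=15, γ_10=163 (in table at j=9).
x = i·n + j = 10·15 + 9 = 159.
Check: 96^159 ≡ 221 (mod 223).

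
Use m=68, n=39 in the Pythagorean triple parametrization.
(3103, 5304, 6145)

Euclid's formula: a = m² - n², b = 2mn, c = m² + n²
m = 68, n = 39
a = 68² - 39² = 4624 - 1521 = 3103
b = 2 × 68 × 39 = 5304
c = 68² + 39² = 4624 + 1521 = 6145
Verification: 3103² + 5304² = 9628609 + 28132416 = 37761025 = 6145² ✓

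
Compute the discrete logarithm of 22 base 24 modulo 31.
29

Baby-step giant-step with step n = ⌈√31⌉ = 6.
Baby steps 24^j mod 31 (j:value) for j=0..5: 0:1, 1:24, 2:18, 3:29, 4:14, 5:26.
Giant-step multiplier: 24^(-6) ≡ 24^(30-6) = 24^24 ≡ 8 (mod 31).
Giant steps γ_i = 22·8^i mod 31: γ_0=22, γ_1=21, γ_2=13, γ_3=11, γ_4=26 (in table at j=5).
x = i·n + j = 4·6 + 5 = 29.
Check: 24^29 ≡ 22 (mod 31).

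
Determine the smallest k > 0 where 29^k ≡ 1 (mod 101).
100

101 is prime, so ord(29) divides φ(101) = 100.
Divisors of 100: 1, 2, 4, 5, 10, 20, 25, 50, 100.
Repeated squaring: 29^1 ≡ 29, 29^2 ≡ 33, 29^4 ≡ 79, 29^8 ≡ 80, 29^16 ≡ 37, 29^32 ≡ 56, 29^64 ≡ 5 (mod 101).
Test 29^d mod 101 for each divisor d in increasing order:
29^1 ≡ 29
29^2 ≡ 33
29^4 ≡ 79
29^5 = 29^4·29^1 ≡ 69
29^10 = 29^8·29^2 ≡ 14
29^20 = 29^16·29^4 ≡ 95
29^25 = 29^16·29^8·29^1 ≡ 91
29^50 = 29^32·29^16·29^2 ≡ 100
29^100 = 29^64·29^32·29^4 ≡ 1  ← first divisor giving 1
The order is 100.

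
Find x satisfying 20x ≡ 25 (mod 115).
x ≡ 7 (mod 23)

gcd(20, 115) = 5, which divides 25, so solutions exist.
Divide through by 5: 4x ≡ 5 (mod 23).
Find 4^(-1) mod 23 by the extended Euclidean algorithm:
23 = 5 × 4 + 3  ⟹  3 = (1)·23 + (-5)·4
4 = 1 × 3 + 1  ⟹  1 = (-1)·23 + (6)·4
So (6)·4 ≡ 1 (mod 23), i.e. 4^(-1) ≡ 6 (mod 23).
x ≡ 6 × 5 = 30 ≡ 7 (mod 23).
Check: 20 × 7 = 140 ≡ 25 (mod 115).
x ≡ 7 (mod 23), giving 5 solutions mod 115.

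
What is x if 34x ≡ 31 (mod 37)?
x ≡ 2 (mod 37)

gcd(34, 37) = 1, which divides 31, so solutions exist.
Find 34^(-1) mod 37 by the extended Euclidean algorithm:
37 = 1 × 34 + 3  ⟹  3 = (1)·37 + (-1)·34
34 = 11 × 3 + 1  ⟹  1 = (-11)·37 + (12)·34
So (12)·34 ≡ 1 (mod 37), i.e. 34^(-1) ≡ 12 (mod 37).
x ≡ 12 × 31 = 372 ≡ 2 (mod 37).
Check: 34 × 2 = 68 ≡ 31 (mod 37).
Unique solution: x ≡ 2 (mod 37)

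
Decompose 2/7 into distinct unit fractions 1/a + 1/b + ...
1/4 + 1/28

Greedy algorithm:
2/7: ceiling(7/2) = 4, use 1/4
1/28: ceiling(28/1) = 28, use 1/28
Result: 2/7 = 1/4 + 1/28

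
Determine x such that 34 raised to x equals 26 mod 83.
10

Baby-step giant-step with step n = ⌈√83⌉ = 10.
Baby steps 34^j mod 83 (j:value) for j=0..9: 0:1, 1:34, 2:77, 3:45, 4:36, 5:62, 6:33, 7:43, 8:51, 9:74.
Giant-step multiplier: 34^(-10) ≡ 34^(82-10) = 34^72 ≡ 16 (mod 83).
Giant steps γ_i = 26·16^i mod 83: γ_0=26, γ_1=1 (in table at j=0).
x = i·n + j = 1·10 + 0 = 10.
Check: 34^10 ≡ 26 (mod 83).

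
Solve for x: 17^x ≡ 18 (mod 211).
183

Baby-step giant-step with step n = ⌈√211⌉ = 15.
Baby steps 17^j mod 211 (j:value) for j=0..14: 0:1, 1:17, 2:78, 3:60, 4:176, 5:38, 6:13, 7:10, 8:170, 9:147, 10:178, 11:72, 12:169, 13:130, 14:100.
Giant-step multiplier: 17^(-15) ≡ 17^(210-15) = 17^195 ≡ 88 (mod 211).
Giant steps γ_i = 18·88^i mod 211: γ_0=18, γ_1=107, γ_2=132, γ_3=11, γ_4=124, γ_5=151, γ_6=206, γ_7=193, γ_8=104, γ_9=79, γ_10=200, γ_11=87, γ_12=60 (in table at j=3).
x = i·n + j = 12·15 + 3 = 183.
Check: 17^183 ≡ 18 (mod 211).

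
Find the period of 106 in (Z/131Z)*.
130

131 is prime, so ord(106) divides φ(131) = 130.
Divisors of 130: 1, 2, 5, 10, 13, 26, 65, 130.
Repeated squaring: 106^1 ≡ 106, 106^2 ≡ 101, 106^4 ≡ 114, 106^8 ≡ 27, 106^16 ≡ 74, 106^32 ≡ 105, 106^64 ≡ 21, 106^128 ≡ 48 (mod 131).
Test 106^d mod 131 for each divisor d in increasing order:
106^1 ≡ 106
106^2 ≡ 101
106^5 = 106^4·106^1 ≡ 32
106^10 = 106^8·106^2 ≡ 107
106^13 = 106^8·106^4·106^1 ≡ 78
106^26 = 106^16·106^8·106^2 ≡ 58
106^65 = 106^64·106^1 ≡ 130
106^130 = 106^128·106^2 ≡ 1  ← first divisor giving 1
The order is 130.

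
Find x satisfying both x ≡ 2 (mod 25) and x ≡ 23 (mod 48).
1127

Using Chinese Remainder Theorem:
M = 25 × 48 = 1200
M1 = 48, M2 = 25
y1 = 48^(-1) mod 25 = 12
y2 = 25^(-1) mod 48 = 25
x = (2×48×12 + 23×25×25) mod 1200 = 1127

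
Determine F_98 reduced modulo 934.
555

Matrix identity: Q^n = [[F_(n+1), F_n], [F_n, F_(n-1)]] with Q = [[1,1],[1,0]].
n = 98 = 1100010₂. Square-and-multiply, entries mod 934:
Q^1 = [[1,1],[1,0]]
Q^3 = (Q^1)²·Q = [[3,2],[2,1]]
Q^6 = (Q^3)² = [[13,8],[8,5]]
Q^12 = (Q^6)² = [[233,144],[144,89]]
Q^24 = (Q^12)² = [[305,602],[602,637]]
Q^49 = (Q^24)²·Q = [[717,571],[571,146]]
Q^98 = (Q^49)² = [[464,555],[555,843]]
F_98 mod 934 = Q^98[0][1] = 555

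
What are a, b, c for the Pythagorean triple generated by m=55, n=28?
(2241, 3080, 3809)

Euclid's formula: a = m² - n², b = 2mn, c = m² + n²
m = 55, n = 28
a = 55² - 28² = 3025 - 784 = 2241
b = 2 × 55 × 28 = 3080
c = 55² + 28² = 3025 + 784 = 3809
Verification: 2241² + 3080² = 5022081 + 9486400 = 14508481 = 3809² ✓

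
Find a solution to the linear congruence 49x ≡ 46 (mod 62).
x ≡ 6 (mod 62)

gcd(49, 62) = 1, which divides 46, so solutions exist.
Find 49^(-1) mod 62 by the extended Euclidean algorithm:
62 = 1 × 49 + 13  ⟹  13 = (1)·62 + (-1)·49
49 = 3 × 13 + 10  ⟹  10 = (-3)·62 + (4)·49
13 = 1 × 10 + 3  ⟹  3 = (4)·62 + (-5)·49
10 = 3 × 3 + 1  ⟹  1 = (-15)·62 + (19)·49
So (19)·49 ≡ 1 (mod 62), i.e. 49^(-1) ≡ 19 (mod 62).
x ≡ 19 × 46 = 874 ≡ 6 (mod 62).
Check: 49 × 6 = 294 ≡ 46 (mod 62).
Unique solution: x ≡ 6 (mod 62)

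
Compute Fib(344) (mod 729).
282

Matrix identity: Q^n = [[F_(n+1), F_n], [F_n, F_(n-1)]] with Q = [[1,1],[1,0]].
n = 344 = 101011000₂. Square-and-multiply, entries mod 729:
Q^1 = [[1,1],[1,0]]
Q^2 = (Q^1)² = [[2,1],[1,1]]
Q^5 = (Q^2)²·Q = [[8,5],[5,3]]
Q^10 = (Q^5)² = [[89,55],[55,34]]
Q^21 = (Q^10)²·Q = [[215,11],[11,204]]
Q^43 = (Q^21)²·Q = [[654,419],[419,235]]
Q^86 = (Q^43)² = [[394,701],[701,422]]
Q^172 = (Q^86)² = [[14,480],[480,263]]
Q^344 = (Q^172)² = [[232,282],[282,679]]
F_344 mod 729 = Q^344[0][1] = 282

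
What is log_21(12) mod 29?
7

Baby-step giant-step with step n = ⌈√29⌉ = 6.
Baby steps 21^j mod 29 (j:value) for j=0..5: 0:1, 1:21, 2:6, 3:10, 4:7, 5:2.
Giant-step multiplier: 21^(-6) ≡ 21^(28-6) = 21^22 ≡ 9 (mod 29).
Giant steps γ_i = 12·9^i mod 29: γ_0=12, γ_1=21 (in table at j=1).
x = i·n + j = 1·6 + 1 = 7.
Check: 21^7 ≡ 12 (mod 29).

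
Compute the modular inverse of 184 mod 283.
20

gcd(184, 283) = 1, so the inverse exists.
Extended Euclidean algorithm on (283, 184):
283 = 1 × 184 + 99  ⟹  99 = (1)·283 + (-1)·184
184 = 1 × 99 + 85  ⟹  85 = (-1)·283 + (2)·184
99 = 1 × 85 + 14  ⟹  14 = (2)·283 + (-3)·184
85 = 6 × 14 + 1  ⟹  1 = (-13)·283 + (20)·184
So (20)·184 ≡ 1 (mod 283), i.e. 184^(-1) ≡ 20 (mod 283).
Check: 184 × 20 = 3680 ≡ 1 (mod 283)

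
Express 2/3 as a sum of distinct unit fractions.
1/2 + 1/6

Greedy algorithm:
2/3: ceiling(3/2) = 2, use 1/2
1/6: ceiling(6/1) = 6, use 1/6
Result: 2/3 = 1/2 + 1/6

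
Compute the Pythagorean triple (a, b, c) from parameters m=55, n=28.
(2241, 3080, 3809)

Euclid's formula: a = m² - n², b = 2mn, c = m² + n²
m = 55, n = 28
a = 55² - 28² = 3025 - 784 = 2241
b = 2 × 55 × 28 = 3080
c = 55² + 28² = 3025 + 784 = 3809
Verification: 2241² + 3080² = 5022081 + 9486400 = 14508481 = 3809² ✓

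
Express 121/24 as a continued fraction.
[5; 24]

Euclidean algorithm steps:
121 = 5 × 24 + 1
24 = 24 × 1 + 0
Continued fraction: [5; 24]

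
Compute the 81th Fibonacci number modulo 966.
610

Matrix identity: Q^n = [[F_(n+1), F_n], [F_n, F_(n-1)]] with Q = [[1,1],[1,0]].
n = 81 = 1010001₂. Square-and-multiply, entries mod 966:
Q^1 = [[1,1],[1,0]]
Q^2 = (Q^1)² = [[2,1],[1,1]]
Q^5 = (Q^2)²·Q = [[8,5],[5,3]]
Q^10 = (Q^5)² = [[89,55],[55,34]]
Q^20 = (Q^10)² = [[320,3],[3,317]]
Q^40 = (Q^20)² = [[13,945],[945,34]]
Q^81 = (Q^40)²·Q = [[589,610],[610,945]]
F_81 mod 966 = Q^81[0][1] = 610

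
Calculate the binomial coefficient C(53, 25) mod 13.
0

Using Lucas' theorem:
Write n=53 and k=25 in base 13:
n in base 13: [4, 1]
k in base 13: [1, 12]
C(53,25) mod 13 = ∏ C(n_i, k_i) mod 13
Digit binomials (mod 13): C(4,1) = 4; C(1,12) = 0 (k_i > n_i)
Product: 4 × 0 = 0 ≡ 0 (mod 13)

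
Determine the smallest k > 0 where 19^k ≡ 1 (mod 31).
15

31 is prime, so ord(19) divides φ(31) = 30.
Divisors of 30: 1, 2, 3, 5, 6, 10, 15, 30.
Repeated squaring: 19^1 ≡ 19, 19^2 ≡ 20, 19^4 ≡ 28, 19^8 ≡ 9, 19^16 ≡ 19 (mod 31).
Test 19^d mod 31 for each divisor d in increasing order:
19^1 ≡ 19
19^2 ≡ 20
19^3 = 19^2·19^1 ≡ 8
19^5 = 19^4·19^1 ≡ 5
19^6 = 19^4·19^2 ≡ 2
19^10 = 19^8·19^2 ≡ 25
19^15 = 19^8·19^4·19^2·19^1 ≡ 1  ← first divisor giving 1
The order is 15.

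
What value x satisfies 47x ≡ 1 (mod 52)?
31

gcd(47, 52) = 1, so the inverse exists.
Extended Euclidean algorithm on (52, 47):
52 = 1 × 47 + 5  ⟹  5 = (1)·52 + (-1)·47
47 = 9 × 5 + 2  ⟹  2 = (-9)·52 + (10)·47
5 = 2 × 2 + 1  ⟹  1 = (19)·52 + (-21)·47
So (-21)·47 ≡ 1 (mod 52), i.e. 47^(-1) ≡ -21 ≡ 31 (mod 52).
Check: 47 × 31 = 1457 ≡ 1 (mod 52)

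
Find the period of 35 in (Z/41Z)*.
40

41 is prime, so ord(35) divides φ(41) = 40.
Divisors of 40: 1, 2, 4, 5, 8, 10, 20, 40.
Repeated squaring: 35^1 ≡ 35, 35^2 ≡ 36, 35^4 ≡ 25, 35^8 ≡ 10, 35^16 ≡ 18, 35^32 ≡ 37 (mod 41).
Test 35^d mod 41 for each divisor d in increasing order:
35^1 ≡ 35
35^2 ≡ 36
35^4 ≡ 25
35^5 = 35^4·35^1 ≡ 14
35^8 ≡ 10
35^10 = 35^8·35^2 ≡ 32
35^20 = 35^16·35^4 ≡ 40
35^40 = 35^32·35^8 ≡ 1  ← first divisor giving 1
The order is 40.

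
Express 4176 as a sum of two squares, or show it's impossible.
24² + 60² (a=24, b=60)

Factorization: 4176 = 2^4 × 3^2 × 29
By Fermat: n is sum of two squares iff every prime p ≡ 3 (mod 4) appears to even power.
All primes ≡ 3 (mod 4) appear to even power.
Search a = 0, 1, 2, … for 4176 - a² a perfect square: first hit at a = 24: 4176 - 576 = 3600 = 60².
4176 = 24² + 60² = 576 + 3600 ✓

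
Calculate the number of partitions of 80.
15796476

p(n) counts ways to write n as a sum of positive integers (order ignored).
Euler's pentagonal recurrence: p(k) = p(k-1) + p(k-2) - p(k-5) - p(k-7) + p(k-12) + p(k-15) - ... (offsets j(3j∓1)/2, signs ++--, p(0)=1, p(<0)=0).
DP table for k = 0..79: p(0)=1, p(1)=1, p(2)=2, p(3)=3, p(4)=5, p(5)=7, p(6)=11, p(7)=15, p(8)=22, p(9)=30, p(10)=42, p(11)=56, p(12)=77, p(13)=101, p(14)=135, p(15)=176, p(16)=231, p(17)=297, p(18)=385, p(19)=490, p(20)=627, p(21)=792, p(22)=1002, p(23)=1255, p(24)=1575, p(25)=1958, p(26)=2436, p(27)=3010, p(28)=3718, p(29)=4565, p(30)=5604, p(31)=6842, p(32)=8349, p(33)=10143, p(34)=12310, p(35)=14883, p(36)=17977, p(37)=21637, p(38)=26015, p(39)=31185, p(40)=37338, p(41)=44583, p(42)=53174, p(43)=63261, p(44)=75175, p(45)=89134, p(46)=105558, p(47)=124754, p(48)=147273, p(49)=173525, p(50)=204226, p(51)=239943, p(52)=281589, p(53)=329931, p(54)=386155, p(55)=451276, p(56)=526823, p(57)=614154, p(58)=715220, p(59)=831820, p(60)=966467, p(61)=1121505, p(62)=1300156, p(63)=1505499, p(64)=1741630, p(65)=2012558, p(66)=2323520, p(67)=2679689, p(68)=3087735, p(69)=3554345, p(70)=4087968, p(71)=4697205, p(72)=5392783, p(73)=6185689, p(74)=7089500, p(75)=8118264, p(76)=9289091, p(77)=10619863, p(78)=12132164, p(79)=13848650.
Final step: p(80) = p(79) + p(78) - p(75) - p(73) + p(68) + p(65) - p(58) - p(54) + p(45) + p(40) - p(29) - p(23) + p(10) + p(3)
= 13848650 + 12132164 - 8118264 - 6185689 + 3087735 + 2012558 - 715220 - 386155 + 89134 + 37338 - 4565 - 1255 + 42 + 3
= 15796476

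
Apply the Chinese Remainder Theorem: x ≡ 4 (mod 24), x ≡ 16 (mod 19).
244

Using Chinese Remainder Theorem:
M = 24 × 19 = 456
M1 = 19, M2 = 24
y1 = 19^(-1) mod 24 = 19
y2 = 24^(-1) mod 19 = 4
x = (4×19×19 + 16×24×4) mod 456 = 244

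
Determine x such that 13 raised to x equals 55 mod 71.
41

Baby-step giant-step with step n = ⌈√71⌉ = 9.
Baby steps 13^j mod 71 (j:value) for j=0..8: 0:1, 1:13, 2:27, 3:67, 4:19, 5:34, 6:16, 7:66, 8:6.
Giant-step multiplier: 13^(-9) ≡ 13^(70-9) = 13^61 ≡ 61 (mod 71).
Giant steps γ_i = 55·61^i mod 71: γ_0=55, γ_1=18, γ_2=33, γ_3=25, γ_4=34 (in table at j=5).
x = i·n + j = 4·9 + 5 = 41.
Check: 13^41 ≡ 55 (mod 71).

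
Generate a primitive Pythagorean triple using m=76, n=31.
(4815, 4712, 6737)

Euclid's formula: a = m² - n², b = 2mn, c = m² + n²
m = 76, n = 31
a = 76² - 31² = 5776 - 961 = 4815
b = 2 × 76 × 31 = 4712
c = 76² + 31² = 5776 + 961 = 6737
Verification: 4815² + 4712² = 23184225 + 22202944 = 45387169 = 6737² ✓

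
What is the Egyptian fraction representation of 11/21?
1/2 + 1/42

Greedy algorithm:
11/21: ceiling(21/11) = 2, use 1/2
1/42: ceiling(42/1) = 42, use 1/42
Result: 11/21 = 1/2 + 1/42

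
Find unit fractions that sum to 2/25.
1/13 + 1/325

Greedy algorithm:
2/25: ceiling(25/2) = 13, use 1/13
1/325: ceiling(325/1) = 325, use 1/325
Result: 2/25 = 1/13 + 1/325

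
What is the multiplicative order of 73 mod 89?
22

89 is prime, so ord(73) divides φ(89) = 88.
Divisors of 88: 1, 2, 4, 8, 11, 22, 44, 88.
Repeated squaring: 73^1 ≡ 73, 73^2 ≡ 78, 73^4 ≡ 32, 73^8 ≡ 45, 73^16 ≡ 67, 73^32 ≡ 39, 73^64 ≡ 8 (mod 89).
Test 73^d mod 89 for each divisor d in increasing order:
73^1 ≡ 73
73^2 ≡ 78
73^4 ≡ 32
73^8 ≡ 45
73^11 = 73^8·73^2·73^1 ≡ 88
73^22 = 73^16·73^4·73^2 ≡ 1  ← first divisor giving 1
The order is 22.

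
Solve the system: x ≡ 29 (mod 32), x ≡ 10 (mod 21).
157

Using Chinese Remainder Theorem:
M = 32 × 21 = 672
M1 = 21, M2 = 32
y1 = 21^(-1) mod 32 = 29
y2 = 32^(-1) mod 21 = 2
x = (29×21×29 + 10×32×2) mod 672 = 157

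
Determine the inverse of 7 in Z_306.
175

gcd(7, 306) = 1, so the inverse exists.
Extended Euclidean algorithm on (306, 7):
306 = 43 × 7 + 5  ⟹  5 = (1)·306 + (-43)·7
7 = 1 × 5 + 2  ⟹  2 = (-1)·306 + (44)·7
5 = 2 × 2 + 1  ⟹  1 = (3)·306 + (-131)·7
So (-131)·7 ≡ 1 (mod 306), i.e. 7^(-1) ≡ -131 ≡ 175 (mod 306).
Check: 7 × 175 = 1225 ≡ 1 (mod 306)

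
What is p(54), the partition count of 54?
386155

p(n) counts ways to write n as a sum of positive integers (order ignored).
Euler's pentagonal recurrence: p(k) = p(k-1) + p(k-2) - p(k-5) - p(k-7) + p(k-12) + p(k-15) - ... (offsets j(3j∓1)/2, signs ++--, p(0)=1, p(<0)=0).
DP table for k = 0..53: p(0)=1, p(1)=1, p(2)=2, p(3)=3, p(4)=5, p(5)=7, p(6)=11, p(7)=15, p(8)=22, p(9)=30, p(10)=42, p(11)=56, p(12)=77, p(13)=101, p(14)=135, p(15)=176, p(16)=231, p(17)=297, p(18)=385, p(19)=490, p(20)=627, p(21)=792, p(22)=1002, p(23)=1255, p(24)=1575, p(25)=1958, p(26)=2436, p(27)=3010, p(28)=3718, p(29)=4565, p(30)=5604, p(31)=6842, p(32)=8349, p(33)=10143, p(34)=12310, p(35)=14883, p(36)=17977, p(37)=21637, p(38)=26015, p(39)=31185, p(40)=37338, p(41)=44583, p(42)=53174, p(43)=63261, p(44)=75175, p(45)=89134, p(46)=105558, p(47)=124754, p(48)=147273, p(49)=173525, p(50)=204226, p(51)=239943, p(52)=281589, p(53)=329931.
Final step: p(54) = p(53) + p(52) - p(49) - p(47) + p(42) + p(39) - p(32) - p(28) + p(19) + p(14) - p(3)
= 329931 + 281589 - 173525 - 124754 + 53174 + 31185 - 8349 - 3718 + 490 + 135 - 3
= 386155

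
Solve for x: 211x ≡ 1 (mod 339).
241

gcd(211, 339) = 1, so the inverse exists.
Extended Euclidean algorithm on (339, 211):
339 = 1 × 211 + 128  ⟹  128 = (1)·339 + (-1)·211
211 = 1 × 128 + 83  ⟹  83 = (-1)·339 + (2)·211
128 = 1 × 83 + 45  ⟹  45 = (2)·339 + (-3)·211
83 = 1 × 45 + 38  ⟹  38 = (-3)·339 + (5)·211
45 = 1 × 38 + 7  ⟹  7 = (5)·339 + (-8)·211
38 = 5 × 7 + 3  ⟹  3 = (-28)·339 + (45)·211
7 = 2 × 3 + 1  ⟹  1 = (61)·339 + (-98)·211
So (-98)·211 ≡ 1 (mod 339), i.e. 211^(-1) ≡ -98 ≡ 241 (mod 339).
Check: 211 × 241 = 50851 ≡ 1 (mod 339)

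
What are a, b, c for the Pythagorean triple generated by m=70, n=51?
(2299, 7140, 7501)

Euclid's formula: a = m² - n², b = 2mn, c = m² + n²
m = 70, n = 51
a = 70² - 51² = 4900 - 2601 = 2299
b = 2 × 70 × 51 = 7140
c = 70² + 51² = 4900 + 2601 = 7501
Verification: 2299² + 7140² = 5285401 + 50979600 = 56265001 = 7501² ✓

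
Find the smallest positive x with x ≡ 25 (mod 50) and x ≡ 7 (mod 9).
25

Using Chinese Remainder Theorem:
M = 50 × 9 = 450
M1 = 9, M2 = 50
y1 = 9^(-1) mod 50 = 39
y2 = 50^(-1) mod 9 = 2
x = (25×9×39 + 7×50×2) mod 450 = 25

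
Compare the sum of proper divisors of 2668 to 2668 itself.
deficient

Proper divisors of 2668: sum = 1 + 2 + 4 + 23 + 29 + 46 + 58 + 92 + 116 + 667 + 1334 = 2372
Since 2372 < 2668, 2668 is deficient.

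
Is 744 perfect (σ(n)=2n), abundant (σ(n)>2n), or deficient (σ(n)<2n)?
abundant

Proper divisors of 744: sum = 1 + 2 + 3 + 4 + 6 + 8 + 12 + 24 + 31 + 62 + 93 + 124 + 186 + 248 + 372 = 1176
Since 1176 > 744, 744 is abundant.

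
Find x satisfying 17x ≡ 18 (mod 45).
x ≡ 9 (mod 45)

gcd(17, 45) = 1, which divides 18, so solutions exist.
Find 17^(-1) mod 45 by the extended Euclidean algorithm:
45 = 2 × 17 + 11  ⟹  11 = (1)·45 + (-2)·17
17 = 1 × 11 + 6  ⟹  6 = (-1)·45 + (3)·17
11 = 1 × 6 + 5  ⟹  5 = (2)·45 + (-5)·17
6 = 1 × 5 + 1  ⟹  1 = (-3)·45 + (8)·17
So (8)·17 ≡ 1 (mod 45), i.e. 17^(-1) ≡ 8 (mod 45).
x ≡ 8 × 18 = 144 ≡ 9 (mod 45).
Check: 17 × 9 = 153 ≡ 18 (mod 45).
Unique solution: x ≡ 9 (mod 45)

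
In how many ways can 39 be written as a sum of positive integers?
31185

p(n) counts ways to write n as a sum of positive integers (order ignored).
Euler's pentagonal recurrence: p(k) = p(k-1) + p(k-2) - p(k-5) - p(k-7) + p(k-12) + p(k-15) - ... (offsets j(3j∓1)/2, signs ++--, p(0)=1, p(<0)=0).
DP table for k = 0..38: p(0)=1, p(1)=1, p(2)=2, p(3)=3, p(4)=5, p(5)=7, p(6)=11, p(7)=15, p(8)=22, p(9)=30, p(10)=42, p(11)=56, p(12)=77, p(13)=101, p(14)=135, p(15)=176, p(16)=231, p(17)=297, p(18)=385, p(19)=490, p(20)=627, p(21)=792, p(22)=1002, p(23)=1255, p(24)=1575, p(25)=1958, p(26)=2436, p(27)=3010, p(28)=3718, p(29)=4565, p(30)=5604, p(31)=6842, p(32)=8349, p(33)=10143, p(34)=12310, p(35)=14883, p(36)=17977, p(37)=21637, p(38)=26015.
Final step: p(39) = p(38) + p(37) - p(34) - p(32) + p(27) + p(24) - p(17) - p(13) + p(4)
= 26015 + 21637 - 12310 - 8349 + 3010 + 1575 - 297 - 101 + 5
= 31185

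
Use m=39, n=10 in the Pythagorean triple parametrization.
(1421, 780, 1621)

Euclid's formula: a = m² - n², b = 2mn, c = m² + n²
m = 39, n = 10
a = 39² - 10² = 1521 - 100 = 1421
b = 2 × 39 × 10 = 780
c = 39² + 10² = 1521 + 100 = 1621
Verification: 1421² + 780² = 2019241 + 608400 = 2627641 = 1621² ✓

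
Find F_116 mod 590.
177

Matrix identity: Q^n = [[F_(n+1), F_n], [F_n, F_(n-1)]] with Q = [[1,1],[1,0]].
n = 116 = 1110100₂. Square-and-multiply, entries mod 590:
Q^1 = [[1,1],[1,0]]
Q^3 = (Q^1)²·Q = [[3,2],[2,1]]
Q^7 = (Q^3)²·Q = [[21,13],[13,8]]
Q^14 = (Q^7)² = [[20,377],[377,233]]
Q^29 = (Q^14)²·Q = [[140,339],[339,391]]
Q^58 = (Q^29)² = [[1,59],[59,532]]
Q^116 = (Q^58)² = [[532,177],[177,355]]
F_116 mod 590 = Q^116[0][1] = 177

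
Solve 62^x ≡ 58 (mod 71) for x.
62

Baby-step giant-step with step n = ⌈√71⌉ = 9.
Baby steps 62^j mod 71 (j:value) for j=0..8: 0:1, 1:62, 2:10, 3:52, 4:29, 5:23, 6:6, 7:17, 8:60.
Giant-step multiplier: 62^(-9) ≡ 62^(70-9) = 62^61 ≡ 33 (mod 71).
Giant steps γ_i = 58·33^i mod 71: γ_0=58, γ_1=68, γ_2=43, γ_3=70, γ_4=38, γ_5=47, γ_6=60 (in table at j=8).
x = i·n + j = 6·9 + 8 = 62.
Check: 62^62 ≡ 58 (mod 71).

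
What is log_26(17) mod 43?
22

Baby-step giant-step with step n = ⌈√43⌉ = 7.
Baby steps 26^j mod 43 (j:value) for j=0..6: 0:1, 1:26, 2:31, 3:32, 4:15, 5:3, 6:35.
Giant-step multiplier: 26^(-7) ≡ 26^(42-7) = 26^35 ≡ 37 (mod 43).
Giant steps γ_i = 17·37^i mod 43: γ_0=17, γ_1=27, γ_2=10, γ_3=26 (in table at j=1).
x = i·n + j = 3·7 + 1 = 22.
Check: 26^22 ≡ 17 (mod 43).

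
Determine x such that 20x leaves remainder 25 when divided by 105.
x ≡ 17 (mod 21)

gcd(20, 105) = 5, which divides 25, so solutions exist.
Divide through by 5: 4x ≡ 5 (mod 21).
Find 4^(-1) mod 21 by the extended Euclidean algorithm:
21 = 5 × 4 + 1  ⟹  1 = (1)·21 + (-5)·4
So (-5)·4 ≡ 1 (mod 21), i.e. 4^(-1) ≡ -5 ≡ 16 (mod 21).
x ≡ 16 × 5 = 80 ≡ 17 (mod 21).
Check: 20 × 17 = 340 ≡ 25 (mod 105).
x ≡ 17 (mod 21), giving 5 solutions mod 105.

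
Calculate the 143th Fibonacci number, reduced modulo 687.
124

Matrix identity: Q^n = [[F_(n+1), F_n], [F_n, F_(n-1)]] with Q = [[1,1],[1,0]].
n = 143 = 10001111₂. Square-and-multiply, entries mod 687:
Q^1 = [[1,1],[1,0]]
Q^2 = (Q^1)² = [[2,1],[1,1]]
Q^4 = (Q^2)² = [[5,3],[3,2]]
Q^8 = (Q^4)² = [[34,21],[21,13]]
Q^17 = (Q^8)²·Q = [[523,223],[223,300]]
Q^35 = (Q^17)²·Q = [[468,368],[368,100]]
Q^71 = (Q^35)²·Q = [[132,643],[643,176]]
Q^143 = (Q^71)²·Q = [[312,124],[124,188]]
F_143 mod 687 = Q^143[0][1] = 124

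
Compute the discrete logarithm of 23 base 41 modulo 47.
31

Baby-step giant-step with step n = ⌈√47⌉ = 7.
Baby steps 41^j mod 47 (j:value) for j=0..6: 0:1, 1:41, 2:36, 3:19, 4:27, 5:26, 6:32.
Giant-step multiplier: 41^(-7) ≡ 41^(46-7) = 41^39 ≡ 35 (mod 47).
Giant steps γ_i = 23·35^i mod 47: γ_0=23, γ_1=6, γ_2=22, γ_3=18, γ_4=19 (in table at j=3).
x = i·n + j = 4·7 + 3 = 31.
Check: 41^31 ≡ 23 (mod 47).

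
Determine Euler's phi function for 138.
44

138 = 2 × 3 × 23
φ(n) = n × ∏(1 - 1/p) for each prime p dividing n
φ(138) = 138 × (1 - 1/2) × (1 - 1/3) × (1 - 1/23) = 44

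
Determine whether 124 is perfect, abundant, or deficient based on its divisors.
deficient

Proper divisors of 124: sum = 1 + 2 + 4 + 31 + 62 = 100
Since 100 < 124, 124 is deficient.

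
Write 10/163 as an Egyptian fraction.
1/17 + 1/396 + 1/1097316

Greedy algorithm:
10/163: ceiling(163/10) = 17, use 1/17
7/2771: ceiling(2771/7) = 396, use 1/396
1/1097316: ceiling(1097316/1) = 1097316, use 1/1097316
Result: 10/163 = 1/17 + 1/396 + 1/1097316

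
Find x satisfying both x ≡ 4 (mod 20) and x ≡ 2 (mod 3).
44

Using Chinese Remainder Theorem:
M = 20 × 3 = 60
M1 = 3, M2 = 20
y1 = 3^(-1) mod 20 = 7
y2 = 20^(-1) mod 3 = 2
x = (4×3×7 + 2×20×2) mod 60 = 44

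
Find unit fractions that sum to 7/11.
1/2 + 1/8 + 1/88

Greedy algorithm:
7/11: ceiling(11/7) = 2, use 1/2
3/22: ceiling(22/3) = 8, use 1/8
1/88: ceiling(88/1) = 88, use 1/88
Result: 7/11 = 1/2 + 1/8 + 1/88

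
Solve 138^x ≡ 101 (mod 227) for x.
130

Baby-step giant-step with step n = ⌈√227⌉ = 16.
Baby steps 138^j mod 227 (j:value) for j=0..15: 0:1, 1:138, 2:203, 3:93, 4:122, 5:38, 6:23, 7:223, 8:129, 9:96, 10:82, 11:193, 12:75, 13:135, 14:16, 15:165.
Giant-step multiplier: 138^(-16) ≡ 138^(226-16) = 138^210 ≡ 120 (mod 227).
Giant steps γ_i = 101·120^i mod 227: γ_0=101, γ_1=89, γ_2=11, γ_3=185, γ_4=181, γ_5=155, γ_6=213, γ_7=136, γ_8=203 (in table at j=2).
x = i·n + j = 8·16 + 2 = 130.
Check: 138^130 ≡ 101 (mod 227).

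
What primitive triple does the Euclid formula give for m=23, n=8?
(465, 368, 593)

Euclid's formula: a = m² - n², b = 2mn, c = m² + n²
m = 23, n = 8
a = 23² - 8² = 529 - 64 = 465
b = 2 × 23 × 8 = 368
c = 23² + 8² = 529 + 64 = 593
Verification: 465² + 368² = 216225 + 135424 = 351649 = 593² ✓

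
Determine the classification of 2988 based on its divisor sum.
abundant

Proper divisors of 2988: sum = 1 + 2 + 3 + 4 + 6 + 9 + 12 + 18 + ... + 498 + 747 + 996 + 1494 (17 divisors) = 4656
Since 4656 > 2988, 2988 is abundant.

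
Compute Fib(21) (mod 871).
494

Matrix identity: Q^n = [[F_(n+1), F_n], [F_n, F_(n-1)]] with Q = [[1,1],[1,0]].
n = 21 = 10101₂. Square-and-multiply, entries mod 871:
Q^1 = [[1,1],[1,0]]
Q^2 = (Q^1)² = [[2,1],[1,1]]
Q^5 = (Q^2)²·Q = [[8,5],[5,3]]
Q^10 = (Q^5)² = [[89,55],[55,34]]
Q^21 = (Q^10)²·Q = [[291,494],[494,668]]
F_21 mod 871 = Q^21[0][1] = 494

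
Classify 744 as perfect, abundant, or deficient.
abundant

Proper divisors of 744: sum = 1 + 2 + 3 + 4 + 6 + 8 + 12 + 24 + 31 + 62 + 93 + 124 + 186 + 248 + 372 = 1176
Since 1176 > 744, 744 is abundant.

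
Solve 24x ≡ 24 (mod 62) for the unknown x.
x ≡ 1 (mod 31)

gcd(24, 62) = 2, which divides 24, so solutions exist.
Divide through by 2: 12x ≡ 12 (mod 31).
Find 12^(-1) mod 31 by the extended Euclidean algorithm:
31 = 2 × 12 + 7  ⟹  7 = (1)·31 + (-2)·12
12 = 1 × 7 + 5  ⟹  5 = (-1)·31 + (3)·12
7 = 1 × 5 + 2  ⟹  2 = (2)·31 + (-5)·12
5 = 2 × 2 + 1  ⟹  1 = (-5)·31 + (13)·12
So (13)·12 ≡ 1 (mod 31), i.e. 12^(-1) ≡ 13 (mod 31).
x ≡ 13 × 12 = 156 ≡ 1 (mod 31).
Check: 24 × 1 = 24 ≡ 24 (mod 62).
x ≡ 1 (mod 31), giving 2 solutions mod 62.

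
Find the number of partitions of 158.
88751778802

p(n) counts ways to write n as a sum of positive integers (order ignored).
Euler's pentagonal recurrence: p(k) = p(k-1) + p(k-2) - p(k-5) - p(k-7) + p(k-12) + p(k-15) - ... (offsets j(3j∓1)/2, signs ++--, p(0)=1, p(<0)=0).
DP table for k = 0..157: p(0)=1, p(1)=1, p(2)=2, p(3)=3, p(4)=5, p(5)=7, p(6)=11, p(7)=15, p(8)=22, p(9)=30, p(10)=42, p(11)=56, p(12)=77, p(13)=101, p(14)=135, p(15)=176, p(16)=231, p(17)=297, p(18)=385, p(19)=490, p(20)=627, p(21)=792, p(22)=1002, p(23)=1255, p(24)=1575, p(25)=1958, p(26)=2436, p(27)=3010, p(28)=3718, p(29)=4565, p(30)=5604, p(31)=6842, p(32)=8349, p(33)=10143, p(34)=12310, p(35)=14883, p(36)=17977, p(37)=21637, p(38)=26015, p(39)=31185, p(40)=37338, p(41)=44583, p(42)=53174, p(43)=63261, p(44)=75175, p(45)=89134, p(46)=105558, p(47)=124754, p(48)=147273, p(49)=173525, p(50)=204226, p(51)=239943, p(52)=281589, p(53)=329931, p(54)=386155, p(55)=451276, p(56)=526823, p(57)=614154, p(58)=715220, p(59)=831820, p(60)=966467, p(61)=1121505, p(62)=1300156, p(63)=1505499, p(64)=1741630, p(65)=2012558, p(66)=2323520, p(67)=2679689, p(68)=3087735, p(69)=3554345, p(70)=4087968, p(71)=4697205, p(72)=5392783, p(73)=6185689, p(74)=7089500, p(75)=8118264, p(76)=9289091, p(77)=10619863, p(78)=12132164, p(79)=13848650, p(80)=15796476, p(81)=18004327, p(82)=20506255, p(83)=23338469, p(84)=26543660, p(85)=30167357, p(86)=34262962, p(87)=38887673, p(88)=44108109, p(89)=49995925, p(90)=56634173, p(91)=64112359, p(92)=72533807, p(93)=82010177, p(94)=92669720, p(95)=104651419, p(96)=118114304, p(97)=133230930, p(98)=150198136, p(99)=169229875, p(100)=190569292, p(101)=214481126, p(102)=241265379, p(103)=271248950, p(104)=304801365, p(105)=342325709, p(106)=384276336, p(107)=431149389, p(108)=483502844, p(109)=541946240, p(110)=607163746, p(111)=679903203, p(112)=761002156, p(113)=851376628, p(114)=952050665, p(115)=1064144451, p(116)=1188908248, p(117)=1327710076, p(118)=1482074143, p(119)=1653668665, p(120)=1844349560, p(121)=2056148051, p(122)=2291320912, p(123)=2552338241, p(124)=2841940500, p(125)=3163127352, p(126)=3519222692, p(127)=3913864295, p(128)=4351078600, p(129)=4835271870, p(130)=5371315400, p(131)=5964539504, p(132)=6620830889, p(133)=7346629512, p(134)=8149040695, p(135)=9035836076, p(136)=10015581680, p(137)=11097645016, p(138)=12292341831, p(139)=13610949895, p(140)=15065878135, p(141)=16670689208, p(142)=18440293320, p(143)=20390982757, p(144)=22540654445, p(145)=24908858009, p(146)=27517052599, p(147)=30388671978, p(148)=33549419497, p(149)=37027355200, p(150)=40853235313, p(151)=45060624582, p(152)=49686288421, p(153)=54770336324, p(154)=60356673280, p(155)=66493182097, p(156)=73232243759, p(157)=80630964769.
Final step: p(158) = p(157) + p(156) - p(153) - p(151) + p(146) + p(143) - p(136) - p(132) + p(123) + p(118) - p(107) - p(101) + p(88) + p(81) - p(66) - p(58) + p(41) + p(32) - p(13) - p(3)
= 80630964769 + 73232243759 - 54770336324 - 45060624582 + 27517052599 + 20390982757 - 10015581680 - 6620830889 + 2552338241 + 1482074143 - 431149389 - 214481126 + 44108109 + 18004327 - 2323520 - 715220 + 44583 + 8349 - 101 - 3
= 88751778802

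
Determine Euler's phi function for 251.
250

251 = 251
φ(n) = n × ∏(1 - 1/p) for each prime p dividing n
φ(251) = 251 × (1 - 1/251) = 250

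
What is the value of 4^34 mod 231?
25

Repeated squaring. Binary of 34 = 100010.
4^1 ≡ 4 (mod 231); 4^2 ≡ 16 (mod 231); 4^4 ≡ 25 (mod 231); 4^8 ≡ 163 (mod 231); 4^16 ≡ 4 (mod 231); 4^32 ≡ 16 (mod 231)
4^34 = 4^2 × 4^32 ≡ 25 (mod 231)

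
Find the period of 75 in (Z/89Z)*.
88

89 is prime, so ord(75) divides φ(89) = 88.
Divisors of 88: 1, 2, 4, 8, 11, 22, 44, 88.
Repeated squaring: 75^1 ≡ 75, 75^2 ≡ 18, 75^4 ≡ 57, 75^8 ≡ 45, 75^16 ≡ 67, 75^32 ≡ 39, 75^64 ≡ 8 (mod 89).
Test 75^d mod 89 for each divisor d in increasing order:
75^1 ≡ 75
75^2 ≡ 18
75^4 ≡ 57
75^8 ≡ 45
75^11 = 75^8·75^2·75^1 ≡ 52
75^22 = 75^16·75^4·75^2 ≡ 34
75^44 = 75^32·75^8·75^4 ≡ 88
75^88 = 75^64·75^16·75^8 ≡ 1  ← first divisor giving 1
The order is 88.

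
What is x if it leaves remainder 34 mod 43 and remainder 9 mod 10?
249

Using Chinese Remainder Theorem:
M = 43 × 10 = 430
M1 = 10, M2 = 43
y1 = 10^(-1) mod 43 = 13
y2 = 43^(-1) mod 10 = 7
x = (34×10×13 + 9×43×7) mod 430 = 249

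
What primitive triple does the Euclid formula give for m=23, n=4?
(513, 184, 545)

Euclid's formula: a = m² - n², b = 2mn, c = m² + n²
m = 23, n = 4
a = 23² - 4² = 529 - 16 = 513
b = 2 × 23 × 4 = 184
c = 23² + 4² = 529 + 16 = 545
Verification: 513² + 184² = 263169 + 33856 = 297025 = 545² ✓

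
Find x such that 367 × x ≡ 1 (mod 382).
331

gcd(367, 382) = 1, so the inverse exists.
Extended Euclidean algorithm on (382, 367):
382 = 1 × 367 + 15  ⟹  15 = (1)·382 + (-1)·367
367 = 24 × 15 + 7  ⟹  7 = (-24)·382 + (25)·367
15 = 2 × 7 + 1  ⟹  1 = (49)·382 + (-51)·367
So (-51)·367 ≡ 1 (mod 382), i.e. 367^(-1) ≡ -51 ≡ 331 (mod 382).
Check: 367 × 331 = 121477 ≡ 1 (mod 382)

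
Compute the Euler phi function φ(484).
220

484 = 2^2 × 11^2
φ(n) = n × ∏(1 - 1/p) for each prime p dividing n
φ(484) = 484 × (1 - 1/2) × (1 - 1/11) = 220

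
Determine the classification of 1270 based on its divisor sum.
deficient

Proper divisors of 1270: sum = 1 + 2 + 5 + 10 + 127 + 254 + 635 = 1034
Since 1034 < 1270, 1270 is deficient.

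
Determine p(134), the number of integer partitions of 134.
8149040695

p(n) counts ways to write n as a sum of positive integers (order ignored).
Euler's pentagonal recurrence: p(k) = p(k-1) + p(k-2) - p(k-5) - p(k-7) + p(k-12) + p(k-15) - ... (offsets j(3j∓1)/2, signs ++--, p(0)=1, p(<0)=0).
DP table for k = 0..133: p(0)=1, p(1)=1, p(2)=2, p(3)=3, p(4)=5, p(5)=7, p(6)=11, p(7)=15, p(8)=22, p(9)=30, p(10)=42, p(11)=56, p(12)=77, p(13)=101, p(14)=135, p(15)=176, p(16)=231, p(17)=297, p(18)=385, p(19)=490, p(20)=627, p(21)=792, p(22)=1002, p(23)=1255, p(24)=1575, p(25)=1958, p(26)=2436, p(27)=3010, p(28)=3718, p(29)=4565, p(30)=5604, p(31)=6842, p(32)=8349, p(33)=10143, p(34)=12310, p(35)=14883, p(36)=17977, p(37)=21637, p(38)=26015, p(39)=31185, p(40)=37338, p(41)=44583, p(42)=53174, p(43)=63261, p(44)=75175, p(45)=89134, p(46)=105558, p(47)=124754, p(48)=147273, p(49)=173525, p(50)=204226, p(51)=239943, p(52)=281589, p(53)=329931, p(54)=386155, p(55)=451276, p(56)=526823, p(57)=614154, p(58)=715220, p(59)=831820, p(60)=966467, p(61)=1121505, p(62)=1300156, p(63)=1505499, p(64)=1741630, p(65)=2012558, p(66)=2323520, p(67)=2679689, p(68)=3087735, p(69)=3554345, p(70)=4087968, p(71)=4697205, p(72)=5392783, p(73)=6185689, p(74)=7089500, p(75)=8118264, p(76)=9289091, p(77)=10619863, p(78)=12132164, p(79)=13848650, p(80)=15796476, p(81)=18004327, p(82)=20506255, p(83)=23338469, p(84)=26543660, p(85)=30167357, p(86)=34262962, p(87)=38887673, p(88)=44108109, p(89)=49995925, p(90)=56634173, p(91)=64112359, p(92)=72533807, p(93)=82010177, p(94)=92669720, p(95)=104651419, p(96)=118114304, p(97)=133230930, p(98)=150198136, p(99)=169229875, p(100)=190569292, p(101)=214481126, p(102)=241265379, p(103)=271248950, p(104)=304801365, p(105)=342325709, p(106)=384276336, p(107)=431149389, p(108)=483502844, p(109)=541946240, p(110)=607163746, p(111)=679903203, p(112)=761002156, p(113)=851376628, p(114)=952050665, p(115)=1064144451, p(116)=1188908248, p(117)=1327710076, p(118)=1482074143, p(119)=1653668665, p(120)=1844349560, p(121)=2056148051, p(122)=2291320912, p(123)=2552338241, p(124)=2841940500, p(125)=3163127352, p(126)=3519222692, p(127)=3913864295, p(128)=4351078600, p(129)=4835271870, p(130)=5371315400, p(131)=5964539504, p(132)=6620830889, p(133)=7346629512.
Final step: p(134) = p(133) + p(132) - p(129) - p(127) + p(122) + p(119) - p(112) - p(108) + p(99) + p(94) - p(83) - p(77) + p(64) + p(57) - p(42) - p(34) + p(17) + p(8)
= 7346629512 + 6620830889 - 4835271870 - 3913864295 + 2291320912 + 1653668665 - 761002156 - 483502844 + 169229875 + 92669720 - 23338469 - 10619863 + 1741630 + 614154 - 53174 - 12310 + 297 + 22
= 8149040695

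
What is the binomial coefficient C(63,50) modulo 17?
0

Using Lucas' theorem:
Write n=63 and k=50 in base 17:
n in base 17: [3, 12]
k in base 17: [2, 16]
C(63,50) mod 17 = ∏ C(n_i, k_i) mod 17
Digit binomials (mod 17): C(3,2) = 3; C(12,16) = 0 (k_i > n_i)
Product: 3 × 0 = 0 ≡ 0 (mod 17)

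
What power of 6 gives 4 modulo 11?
8

Baby-step giant-step with step n = ⌈√11⌉ = 4.
Baby steps 6^j mod 11 (j:value) for j=0..3: 0:1, 1:6, 2:3, 3:7.
Giant-step multiplier: 6^(-4) ≡ 6^(10-4) = 6^6 ≡ 5 (mod 11).
Giant steps γ_i = 4·5^i mod 11: γ_0=4, γ_1=9, γ_2=1 (in table at j=0).
x = i·n + j = 2·4 + 0 = 8.
Check: 6^8 ≡ 4 (mod 11).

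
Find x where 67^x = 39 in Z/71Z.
55

Baby-step giant-step with step n = ⌈√71⌉ = 9.
Baby steps 67^j mod 71 (j:value) for j=0..8: 0:1, 1:67, 2:16, 3:7, 4:43, 5:41, 6:49, 7:17, 8:3.
Giant-step multiplier: 67^(-9) ≡ 67^(70-9) = 67^61 ≡ 65 (mod 71).
Giant steps γ_i = 39·65^i mod 71: γ_0=39, γ_1=50, γ_2=55, γ_3=25, γ_4=63, γ_5=48, γ_6=67 (in table at j=1).
x = i·n + j = 6·9 + 1 = 55.
Check: 67^55 ≡ 39 (mod 71).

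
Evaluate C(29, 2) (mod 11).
10

Using Lucas' theorem:
Write n=29 and k=2 in base 11:
n in base 11: [2, 7]
k in base 11: [0, 2]
C(29,2) mod 11 = ∏ C(n_i, k_i) mod 11
Digit binomials (mod 11): C(2,0) = 1; C(7,2) = 21 ≡ 10
Product: 1 × 10 = 10 ≡ 10 (mod 11)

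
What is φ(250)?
100

250 = 2 × 5^3
φ(n) = n × ∏(1 - 1/p) for each prime p dividing n
φ(250) = 250 × (1 - 1/2) × (1 - 1/5) = 100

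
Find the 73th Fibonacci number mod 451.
13

Matrix identity: Q^n = [[F_(n+1), F_n], [F_n, F_(n-1)]] with Q = [[1,1],[1,0]].
n = 73 = 1001001₂. Square-and-multiply, entries mod 451:
Q^1 = [[1,1],[1,0]]
Q^2 = (Q^1)² = [[2,1],[1,1]]
Q^4 = (Q^2)² = [[5,3],[3,2]]
Q^9 = (Q^4)²·Q = [[55,34],[34,21]]
Q^18 = (Q^9)² = [[122,329],[329,244]]
Q^36 = (Q^18)² = [[2,448],[448,5]]
Q^73 = (Q^36)²·Q = [[443,13],[13,430]]
F_73 mod 451 = Q^73[0][1] = 13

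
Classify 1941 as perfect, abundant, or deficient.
deficient

Proper divisors of 1941: sum = 1 + 3 + 647 = 651
Since 651 < 1941, 1941 is deficient.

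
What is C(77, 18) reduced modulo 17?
2

Using Lucas' theorem:
Write n=77 and k=18 in base 17:
n in base 17: [4, 9]
k in base 17: [1, 1]
C(77,18) mod 17 = ∏ C(n_i, k_i) mod 17
Digit binomials (mod 17): C(4,1) = 4; C(9,1) = 9
Product: 4 × 9 = 36 ≡ 2 (mod 17)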